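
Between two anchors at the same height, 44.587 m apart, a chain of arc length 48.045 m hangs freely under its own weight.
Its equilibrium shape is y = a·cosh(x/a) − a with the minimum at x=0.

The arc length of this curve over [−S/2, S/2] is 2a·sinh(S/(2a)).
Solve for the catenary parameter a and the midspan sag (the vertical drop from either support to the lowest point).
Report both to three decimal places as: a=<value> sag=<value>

a=33.054 sag=7.807

seed: a₀ = √(S³/(24(L−S))) = √(44.587³/(24·3.458)) = 32.680919
iter 1: u=0.682156  f(a)=+8.135e-02  f'(a)=-2.216e-01  a ← 32.680919 − (+8.135e-02/-2.216e-01) = 33.047983
iter 2: u=0.674580  f(a)=+1.391e-03  f'(a)=-2.141e-01  a ← 33.047983 − (+1.391e-03/-2.141e-01) = 33.054479
iter 3: u=0.674447  f(a)=+4.223e-07  f'(a)=-2.140e-01  a ← 33.054479 − (+4.223e-07/-2.140e-01) = 33.054481
iter 4: u=0.674447  f(a)=+2.842e-14  f'(a)=-2.140e-01  a ← 33.054481 − (+2.842e-14/-2.140e-01) = 33.054481
converged: |Δa| < 1e-12 after 4 iterations
sag = a·(cosh(S/(2a)) − 1) = 33.054481·(cosh(0.674447) − 1) = 7.807227
T_max/T_min = cosh(S/(2a)) = 1.236193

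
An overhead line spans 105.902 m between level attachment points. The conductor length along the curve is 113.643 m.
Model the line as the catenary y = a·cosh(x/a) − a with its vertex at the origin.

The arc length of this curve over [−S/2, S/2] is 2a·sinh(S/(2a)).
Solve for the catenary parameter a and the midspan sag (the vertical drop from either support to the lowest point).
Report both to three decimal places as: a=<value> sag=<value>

seed: a₀ = √(S³/(24(L−S))) = √(105.902³/(24·7.741)) = 79.956189
iter 1: u=0.662250  f(a)=+1.715e-01  f'(a)=-2.023e-01  a ← 79.956189 − (+1.715e-01/-2.023e-01) = 80.804287
iter 2: u=0.655299  f(a)=+2.767e-03  f'(a)=-1.958e-01  a ← 80.804287 − (+2.767e-03/-1.958e-01) = 80.818423
iter 3: u=0.655185  f(a)=+7.466e-07  f'(a)=-1.957e-01  a ← 80.818423 − (+7.466e-07/-1.957e-01) = 80.818427
iter 4: u=0.655185  f(a)=+5.684e-14  f'(a)=-1.957e-01  a ← 80.818427 − (+5.684e-14/-1.957e-01) = 80.818427
converged: |Δa| < 1e-12 after 4 iterations
sag = a·(cosh(S/(2a)) − 1) = 80.818427·(cosh(0.655185) − 1) = 17.975809
T_max/T_min = cosh(S/(2a)) = 1.222422

a=80.818 sag=17.976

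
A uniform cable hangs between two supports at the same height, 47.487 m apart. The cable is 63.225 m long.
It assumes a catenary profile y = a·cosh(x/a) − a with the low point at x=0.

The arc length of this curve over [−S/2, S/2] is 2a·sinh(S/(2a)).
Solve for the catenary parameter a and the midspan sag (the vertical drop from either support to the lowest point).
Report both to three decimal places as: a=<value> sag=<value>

seed: a₀ = √(S³/(24(L−S))) = √(47.487³/(24·15.738)) = 16.837659
iter 1: u=1.410143  f(a)=+1.641e+00  f'(a)=-2.269e+00  a ← 16.837659 − (+1.641e+00/-2.269e+00) = 17.561008
iter 2: u=1.352058  f(a)=+1.117e-01  f'(a)=-1.969e+00  a ← 17.561008 − (+1.117e-01/-1.969e+00) = 17.617711
iter 3: u=1.347706  f(a)=+6.006e-04  f'(a)=-1.948e+00  a ← 17.617711 − (+6.006e-04/-1.948e+00) = 17.618019
iter 4: u=1.347683  f(a)=+1.758e-08  f'(a)=-1.948e+00  a ← 17.618019 − (+1.758e-08/-1.948e+00) = 17.618019
iter 5: u=1.347683  f(a)=+2.132e-14  f'(a)=-1.948e+00  a ← 17.618019 − (+2.132e-14/-1.948e+00) = 17.618019
converged: |Δa| < 1e-12 after 5 iterations
sag = a·(cosh(S/(2a)) − 1) = 17.618019·(cosh(1.347683) − 1) = 18.572377
T_max/T_min = cosh(S/(2a)) = 2.054169

a=17.618 sag=18.572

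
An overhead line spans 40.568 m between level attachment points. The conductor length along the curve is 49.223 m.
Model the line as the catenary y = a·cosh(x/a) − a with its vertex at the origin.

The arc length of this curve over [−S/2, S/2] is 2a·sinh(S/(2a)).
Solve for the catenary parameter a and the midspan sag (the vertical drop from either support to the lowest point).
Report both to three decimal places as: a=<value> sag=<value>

a=18.476 sag=12.299

seed: a₀ = √(S³/(24(L−S))) = √(40.568³/(24·8.655)) = 17.928181
iter 1: u=1.131403  f(a)=+5.711e-01  f'(a)=-1.095e+00  a ← 17.928181 − (+5.711e-01/-1.095e+00) = 18.449817
iter 2: u=1.099415  f(a)=+2.588e-02  f'(a)=-9.977e-01  a ← 18.449817 − (+2.588e-02/-9.977e-01) = 18.475752
iter 3: u=1.097871  f(a)=+5.869e-05  f'(a)=-9.932e-01  a ← 18.475752 − (+5.869e-05/-9.932e-01) = 18.475811
iter 4: u=1.097868  f(a)=+3.034e-10  f'(a)=-9.932e-01  a ← 18.475811 − (+3.034e-10/-9.932e-01) = 18.475811
iter 5: u=1.097868  f(a)=+0.000e+00  f'(a)=-9.932e-01  a ← 18.475811 − (+0.000e+00/-9.932e-01) = 18.475811
converged: |Δa| < 1e-12 after 5 iterations
sag = a·(cosh(S/(2a)) − 1) = 18.475811·(cosh(1.097868) − 1) = 12.298879
T_max/T_min = cosh(S/(2a)) = 1.665675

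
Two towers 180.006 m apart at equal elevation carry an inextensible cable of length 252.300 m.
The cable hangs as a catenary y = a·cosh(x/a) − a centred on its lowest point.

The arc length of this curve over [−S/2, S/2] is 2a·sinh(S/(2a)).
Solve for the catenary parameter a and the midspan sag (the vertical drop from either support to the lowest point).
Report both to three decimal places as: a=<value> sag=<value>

seed: a₀ = √(S³/(24(L−S))) = √(180.006³/(24·72.294)) = 57.979401
iter 1: u=1.552327  f(a)=+9.227e+00  f'(a)=-3.149e+00  a ← 57.979401 − (+9.227e+00/-3.149e+00) = 60.909805
iter 2: u=1.477644  f(a)=+7.457e-01  f'(a)=-2.659e+00  a ← 60.909805 − (+7.457e-01/-2.659e+00) = 61.190283
iter 3: u=1.470871  f(a)=+5.816e-03  f'(a)=-2.617e+00  a ← 61.190283 − (+5.816e-03/-2.617e+00) = 61.192505
iter 4: u=1.470817  f(a)=+3.599e-07  f'(a)=-2.617e+00  a ← 61.192505 − (+3.599e-07/-2.617e+00) = 61.192505
iter 5: u=1.470817  f(a)=+0.000e+00  f'(a)=-2.617e+00  a ← 61.192505 − (+0.000e+00/-2.617e+00) = 61.192505
converged: |Δa| < 1e-12 after 5 iterations
sag = a·(cosh(S/(2a)) − 1) = 61.192505·(cosh(1.470817) − 1) = 79.015716
T_max/T_min = cosh(S/(2a)) = 2.291265

a=61.193 sag=79.016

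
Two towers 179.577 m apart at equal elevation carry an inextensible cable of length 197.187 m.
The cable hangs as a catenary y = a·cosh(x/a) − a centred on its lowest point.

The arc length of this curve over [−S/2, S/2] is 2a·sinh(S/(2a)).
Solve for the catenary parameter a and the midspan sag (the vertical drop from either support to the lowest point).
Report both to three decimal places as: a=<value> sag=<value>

seed: a₀ = √(S³/(24(L−S))) = √(179.577³/(24·17.610)) = 117.055216
iter 1: u=0.767061  f(a)=+5.254e-01  f'(a)=-3.190e-01  a ← 117.055216 − (+5.254e-01/-3.190e-01) = 118.702391
iter 2: u=0.756417  f(a)=+1.130e-02  f'(a)=-3.054e-01  a ← 118.702391 − (+1.130e-02/-3.054e-01) = 118.739379
iter 3: u=0.756181  f(a)=+5.475e-06  f'(a)=-3.051e-01  a ← 118.739379 − (+5.475e-06/-3.051e-01) = 118.739397
iter 4: u=0.756181  f(a)=+1.307e-12  f'(a)=-3.051e-01  a ← 118.739397 − (+1.307e-12/-3.051e-01) = 118.739397
converged: |Δa| < 1e-12 after 4 iterations
sag = a·(cosh(S/(2a)) − 1) = 118.739397·(cosh(0.756181) − 1) = 35.596997
T_max/T_min = cosh(S/(2a)) = 1.299791

a=118.739 sag=35.597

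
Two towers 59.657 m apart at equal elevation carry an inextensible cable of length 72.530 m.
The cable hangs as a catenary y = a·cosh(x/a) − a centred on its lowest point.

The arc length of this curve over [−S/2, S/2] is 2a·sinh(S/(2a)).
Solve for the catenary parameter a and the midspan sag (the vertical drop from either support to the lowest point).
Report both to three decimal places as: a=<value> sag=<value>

a=27.024 sag=18.202

seed: a₀ = √(S³/(24(L−S))) = √(59.657³/(24·12.873)) = 26.214804
iter 1: u=1.137849  f(a)=+8.595e-01  f'(a)=-1.115e+00  a ← 26.214804 − (+8.595e-01/-1.115e+00) = 26.985444
iter 2: u=1.105355  f(a)=+3.936e-02  f'(a)=-1.015e+00  a ← 26.985444 − (+3.936e-02/-1.015e+00) = 27.024208
iter 3: u=1.103770  f(a)=+9.129e-05  f'(a)=-1.011e+00  a ← 27.024208 − (+9.129e-05/-1.011e+00) = 27.024299
iter 4: u=1.103766  f(a)=+4.937e-10  f'(a)=-1.011e+00  a ← 27.024299 − (+4.937e-10/-1.011e+00) = 27.024299
iter 5: u=1.103766  f(a)=+1.421e-14  f'(a)=-1.011e+00  a ← 27.024299 − (+1.421e-14/-1.011e+00) = 27.024299
converged: |Δa| < 1e-12 after 5 iterations
sag = a·(cosh(S/(2a)) − 1) = 27.024299·(cosh(1.103766) − 1) = 18.202496
T_max/T_min = cosh(S/(2a)) = 1.673560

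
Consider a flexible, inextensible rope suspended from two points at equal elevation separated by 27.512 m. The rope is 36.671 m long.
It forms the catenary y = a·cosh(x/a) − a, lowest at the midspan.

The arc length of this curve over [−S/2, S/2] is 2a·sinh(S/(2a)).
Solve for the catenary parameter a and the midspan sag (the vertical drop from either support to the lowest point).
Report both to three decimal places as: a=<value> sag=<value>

a=10.186 sag=10.789

seed: a₀ = √(S³/(24(L−S))) = √(27.512³/(24·9.159)) = 9.733154
iter 1: u=1.413314  f(a)=+9.595e-01  f'(a)=-2.286e+00  a ← 9.733154 − (+9.595e-01/-2.286e+00) = 10.152909
iter 2: u=1.354883  f(a)=+6.556e-02  f'(a)=-1.983e+00  a ← 10.152909 − (+6.556e-02/-1.983e+00) = 10.185967
iter 3: u=1.350485  f(a)=+3.557e-04  f'(a)=-1.962e+00  a ← 10.185967 − (+3.557e-04/-1.962e+00) = 10.186148
iter 4: u=1.350461  f(a)=+1.060e-08  f'(a)=-1.962e+00  a ← 10.186148 − (+1.060e-08/-1.962e+00) = 10.186148
iter 5: u=1.350461  f(a)=-7.105e-15  f'(a)=-1.962e+00  a ← 10.186148 − (-7.105e-15/-1.962e+00) = 10.186148
converged: |Δa| < 1e-12 after 5 iterations
sag = a·(cosh(S/(2a)) − 1) = 10.186148·(cosh(1.350461) − 1) = 10.788793
T_max/T_min = cosh(S/(2a)) = 2.059163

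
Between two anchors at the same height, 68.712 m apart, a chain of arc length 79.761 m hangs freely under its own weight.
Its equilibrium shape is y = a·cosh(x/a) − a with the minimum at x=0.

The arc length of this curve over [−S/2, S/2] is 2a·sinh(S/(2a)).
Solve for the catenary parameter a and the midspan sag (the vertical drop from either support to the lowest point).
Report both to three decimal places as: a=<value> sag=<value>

seed: a₀ = √(S³/(24(L−S))) = √(68.712³/(24·11.049)) = 34.976937
iter 1: u=0.982247  f(a)=+5.454e-01  f'(a)=-6.949e-01  a ← 34.976937 − (+5.454e-01/-6.949e-01) = 35.761846
iter 2: u=0.960689  f(a)=+1.890e-02  f'(a)=-6.475e-01  a ← 35.761846 − (+1.890e-02/-6.475e-01) = 35.791036
iter 3: u=0.959905  f(a)=+2.450e-05  f'(a)=-6.458e-01  a ← 35.791036 − (+2.450e-05/-6.458e-01) = 35.791074
iter 4: u=0.959904  f(a)=+4.125e-11  f'(a)=-6.458e-01  a ← 35.791074 − (+4.125e-11/-6.458e-01) = 35.791074
iter 5: u=0.959904  f(a)=+1.421e-14  f'(a)=-6.458e-01  a ← 35.791074 − (+1.421e-14/-6.458e-01) = 35.791074
converged: |Δa| < 1e-12 after 5 iterations
sag = a·(cosh(S/(2a)) − 1) = 35.791074·(cosh(0.959904) − 1) = 17.794887
T_max/T_min = cosh(S/(2a)) = 1.497188

a=35.791 sag=17.795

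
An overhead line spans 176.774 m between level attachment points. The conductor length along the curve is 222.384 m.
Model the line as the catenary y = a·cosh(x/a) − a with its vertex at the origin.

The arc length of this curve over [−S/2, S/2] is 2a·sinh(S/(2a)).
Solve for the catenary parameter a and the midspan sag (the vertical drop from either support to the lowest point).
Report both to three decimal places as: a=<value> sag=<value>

a=73.639 sag=59.727

seed: a₀ = √(S³/(24(L−S))) = √(176.774³/(24·45.610)) = 71.038196
iter 1: u=1.244218  f(a)=+3.663e+00  f'(a)=-1.494e+00  a ← 71.038196 − (+3.663e+00/-1.494e+00) = 73.489918
iter 2: u=1.202709  f(a)=+1.982e-01  f'(a)=-1.336e+00  a ← 73.489918 − (+1.982e-01/-1.336e+00) = 73.638213
iter 3: u=1.200287  f(a)=+6.536e-04  f'(a)=-1.328e+00  a ← 73.638213 − (+6.536e-04/-1.328e+00) = 73.638705
iter 4: u=1.200279  f(a)=+7.158e-09  f'(a)=-1.328e+00  a ← 73.638705 − (+7.158e-09/-1.328e+00) = 73.638705
iter 5: u=1.200279  f(a)=+0.000e+00  f'(a)=-1.328e+00  a ← 73.638705 − (+0.000e+00/-1.328e+00) = 73.638705
converged: |Δa| < 1e-12 after 5 iterations
sag = a·(cosh(S/(2a)) − 1) = 73.638705·(cosh(1.200279) − 1) = 59.726657
T_max/T_min = cosh(S/(2a)) = 1.811077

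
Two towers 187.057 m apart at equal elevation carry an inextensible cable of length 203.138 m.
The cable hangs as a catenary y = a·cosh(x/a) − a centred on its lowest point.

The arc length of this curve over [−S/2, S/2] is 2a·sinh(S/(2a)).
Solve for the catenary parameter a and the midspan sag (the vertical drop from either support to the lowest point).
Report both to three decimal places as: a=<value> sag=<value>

a=131.873 sag=34.580

seed: a₀ = √(S³/(24(L−S))) = √(187.057³/(24·16.081)) = 130.226330
iter 1: u=0.718200  f(a)=+4.199e-01  f'(a)=-2.599e-01  a ← 130.226330 − (+4.199e-01/-2.599e-01) = 131.841541
iter 2: u=0.709401  f(a)=+7.939e-03  f'(a)=-2.502e-01  a ← 131.841541 − (+7.939e-03/-2.502e-01) = 131.873274
iter 3: u=0.709230  f(a)=+2.960e-06  f'(a)=-2.500e-01  a ← 131.873274 − (+2.960e-06/-2.500e-01) = 131.873285
iter 4: u=0.709230  f(a)=+3.979e-13  f'(a)=-2.500e-01  a ← 131.873285 − (+3.979e-13/-2.500e-01) = 131.873285
converged: |Δa| < 1e-12 after 4 iterations
sag = a·(cosh(S/(2a)) − 1) = 131.873285·(cosh(0.709230) − 1) = 34.580387
T_max/T_min = cosh(S/(2a)) = 1.262224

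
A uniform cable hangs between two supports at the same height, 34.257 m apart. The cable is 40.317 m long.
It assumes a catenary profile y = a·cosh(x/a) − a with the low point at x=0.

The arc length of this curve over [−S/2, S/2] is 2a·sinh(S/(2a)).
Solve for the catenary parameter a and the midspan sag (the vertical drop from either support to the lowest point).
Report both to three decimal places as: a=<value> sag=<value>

seed: a₀ = √(S³/(24(L−S))) = √(34.257³/(24·6.060)) = 16.625781
iter 1: u=1.030237  f(a)=+3.298e-01  f'(a)=-8.094e-01  a ← 16.625781 − (+3.298e-01/-8.094e-01) = 17.033327
iter 2: u=1.005587  f(a)=+1.252e-02  f'(a)=-7.490e-01  a ← 17.033327 − (+1.252e-02/-7.490e-01) = 17.050041
iter 3: u=1.004602  f(a)=+1.960e-05  f'(a)=-7.466e-01  a ← 17.050041 − (+1.960e-05/-7.466e-01) = 17.050067
iter 4: u=1.004600  f(a)=+4.825e-11  f'(a)=-7.466e-01  a ← 17.050067 − (+4.825e-11/-7.466e-01) = 17.050067
iter 5: u=1.004600  f(a)=+0.000e+00  f'(a)=-7.466e-01  a ← 17.050067 − (+0.000e+00/-7.466e-01) = 17.050067
converged: |Δa| < 1e-12 after 5 iterations
sag = a·(cosh(S/(2a)) − 1) = 17.050067·(cosh(1.004600) − 1) = 9.352015
T_max/T_min = cosh(S/(2a)) = 1.548503

a=17.050 sag=9.352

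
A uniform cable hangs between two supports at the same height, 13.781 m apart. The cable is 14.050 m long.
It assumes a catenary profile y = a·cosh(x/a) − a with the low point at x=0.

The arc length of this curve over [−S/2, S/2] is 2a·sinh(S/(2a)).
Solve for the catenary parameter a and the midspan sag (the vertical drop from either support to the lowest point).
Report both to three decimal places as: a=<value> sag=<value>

a=20.193 sag=1.187

seed: a₀ = √(S³/(24(L−S))) = √(13.781³/(24·0.269)) = 20.134430
iter 1: u=0.342225  f(a)=+1.580e-03  f'(a)=-2.703e-02  a ← 20.134430 − (+1.580e-03/-2.703e-02) = 20.192860
iter 2: u=0.341234  f(a)=+6.903e-06  f'(a)=-2.680e-02  a ← 20.192860 − (+6.903e-06/-2.680e-02) = 20.193117
iter 3: u=0.341230  f(a)=+1.331e-10  f'(a)=-2.680e-02  a ← 20.193117 − (+1.331e-10/-2.680e-02) = 20.193117
iter 4: u=0.341230  f(a)=-1.776e-15  f'(a)=-2.680e-02  a ← 20.193117 − (-1.776e-15/-2.680e-02) = 20.193117
converged: |Δa| < 1e-12 after 4 iterations
sag = a·(cosh(S/(2a)) − 1) = 20.193117·(cosh(0.341230) − 1) = 1.187075
T_max/T_min = cosh(S/(2a)) = 1.058786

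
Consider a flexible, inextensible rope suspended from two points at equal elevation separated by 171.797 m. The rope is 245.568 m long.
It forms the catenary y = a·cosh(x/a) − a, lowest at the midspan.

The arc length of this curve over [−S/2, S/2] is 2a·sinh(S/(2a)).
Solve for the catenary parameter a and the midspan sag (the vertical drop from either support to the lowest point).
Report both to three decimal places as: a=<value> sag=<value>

a=56.669 sag=78.561

seed: a₀ = √(S³/(24(L−S))) = √(171.797³/(24·73.771)) = 53.514923
iter 1: u=1.605132  f(a)=+1.011e+01  f'(a)=-3.536e+00  a ← 53.514923 − (+1.011e+01/-3.536e+00) = 56.373487
iter 2: u=1.523739  f(a)=+8.664e-01  f'(a)=-2.954e+00  a ← 56.373487 − (+8.664e-01/-2.954e+00) = 56.666821
iter 3: u=1.515852  f(a)=+7.683e-03  f'(a)=-2.901e+00  a ← 56.666821 − (+7.683e-03/-2.901e+00) = 56.669469
iter 4: u=1.515781  f(a)=+6.162e-07  f'(a)=-2.901e+00  a ← 56.669469 − (+6.162e-07/-2.901e+00) = 56.669469
iter 5: u=1.515781  f(a)=+0.000e+00  f'(a)=-2.901e+00  a ← 56.669469 − (+0.000e+00/-2.901e+00) = 56.669469
converged: |Δa| < 1e-12 after 5 iterations
sag = a·(cosh(S/(2a)) − 1) = 56.669469·(cosh(1.515781) − 1) = 78.561220
T_max/T_min = cosh(S/(2a)) = 2.386306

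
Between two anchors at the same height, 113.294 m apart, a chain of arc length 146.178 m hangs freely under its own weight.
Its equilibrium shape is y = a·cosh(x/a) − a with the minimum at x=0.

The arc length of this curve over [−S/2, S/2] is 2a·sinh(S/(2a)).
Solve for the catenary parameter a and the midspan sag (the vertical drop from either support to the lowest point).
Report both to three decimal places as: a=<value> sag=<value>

seed: a₀ = √(S³/(24(L−S))) = √(113.294³/(24·32.884)) = 42.925210
iter 1: u=1.319667  f(a)=+2.985e+00  f'(a)=-1.816e+00  a ← 42.925210 − (+2.985e+00/-1.816e+00) = 44.568853
iter 2: u=1.271000  f(a)=+1.800e-01  f'(a)=-1.603e+00  a ← 44.568853 − (+1.800e-01/-1.603e+00) = 44.681147
iter 3: u=1.267805  f(a)=+7.476e-04  f'(a)=-1.590e+00  a ← 44.681147 − (+7.476e-04/-1.590e+00) = 44.681617
iter 4: u=1.267792  f(a)=+1.301e-08  f'(a)=-1.590e+00  a ← 44.681617 − (+1.301e-08/-1.590e+00) = 44.681617
iter 5: u=1.267792  f(a)=+2.842e-14  f'(a)=-1.590e+00  a ← 44.681617 − (+2.842e-14/-1.590e+00) = 44.681617
converged: |Δa| < 1e-12 after 5 iterations
sag = a·(cosh(S/(2a)) − 1) = 44.681617·(cosh(1.267792) − 1) = 40.983130
T_max/T_min = cosh(S/(2a)) = 1.917226

a=44.682 sag=40.983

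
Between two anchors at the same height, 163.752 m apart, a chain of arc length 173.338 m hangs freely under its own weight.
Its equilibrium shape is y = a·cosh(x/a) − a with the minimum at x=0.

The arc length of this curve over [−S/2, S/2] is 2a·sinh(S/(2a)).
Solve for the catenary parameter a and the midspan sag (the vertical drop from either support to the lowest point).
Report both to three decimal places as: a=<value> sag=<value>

a=139.349 sag=24.754

seed: a₀ = √(S³/(24(L−S))) = √(163.752³/(24·9.586)) = 138.151494
iter 1: u=0.592654  f(a)=+1.698e-01  f'(a)=-1.437e-01  a ← 138.151494 − (+1.698e-01/-1.437e-01) = 139.332777
iter 2: u=0.587629  f(a)=+2.202e-03  f'(a)=-1.400e-01  a ← 139.332777 − (+2.202e-03/-1.400e-01) = 139.348505
iter 3: u=0.587563  f(a)=+3.813e-07  f'(a)=-1.400e-01  a ← 139.348505 − (+3.813e-07/-1.400e-01) = 139.348508
iter 4: u=0.587563  f(a)=+2.842e-14  f'(a)=-1.400e-01  a ← 139.348508 − (+2.842e-14/-1.400e-01) = 139.348508
converged: |Δa| < 1e-12 after 4 iterations
sag = a·(cosh(S/(2a)) − 1) = 139.348508·(cosh(0.587563) − 1) = 24.753662
T_max/T_min = cosh(S/(2a)) = 1.177639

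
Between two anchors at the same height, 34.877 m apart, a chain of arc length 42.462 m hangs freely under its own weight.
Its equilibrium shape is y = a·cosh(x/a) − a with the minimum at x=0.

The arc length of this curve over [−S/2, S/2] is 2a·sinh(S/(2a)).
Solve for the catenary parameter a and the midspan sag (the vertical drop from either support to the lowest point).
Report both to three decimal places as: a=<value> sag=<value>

a=15.741 sag=10.689

seed: a₀ = √(S³/(24(L−S))) = √(34.877³/(24·7.585)) = 15.266000
iter 1: u=1.142310  f(a)=+5.105e-01  f'(a)=-1.130e+00  a ← 15.266000 − (+5.105e-01/-1.130e+00) = 15.717969
iter 2: u=1.109463  f(a)=+2.355e-02  f'(a)=-1.028e+00  a ← 15.717969 − (+2.355e-02/-1.028e+00) = 15.740887
iter 3: u=1.107847  f(a)=+5.548e-05  f'(a)=-1.023e+00  a ← 15.740887 − (+5.548e-05/-1.023e+00) = 15.740942
iter 4: u=1.107844  f(a)=+3.094e-10  f'(a)=-1.023e+00  a ← 15.740942 − (+3.094e-10/-1.023e+00) = 15.740942
iter 5: u=1.107844  f(a)=-7.105e-15  f'(a)=-1.023e+00  a ← 15.740942 − (-7.105e-15/-1.023e+00) = 15.740942
converged: |Δa| < 1e-12 after 5 iterations
sag = a·(cosh(S/(2a)) − 1) = 15.740942·(cosh(1.107844) − 1) = 10.688826
T_max/T_min = cosh(S/(2a)) = 1.679046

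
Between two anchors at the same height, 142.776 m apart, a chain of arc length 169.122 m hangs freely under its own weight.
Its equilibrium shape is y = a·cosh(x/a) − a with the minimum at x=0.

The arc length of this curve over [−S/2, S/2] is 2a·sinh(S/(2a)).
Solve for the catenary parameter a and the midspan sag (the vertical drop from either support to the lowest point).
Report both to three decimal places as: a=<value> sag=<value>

a=69.648 sag=39.903

seed: a₀ = √(S³/(24(L−S))) = √(142.776³/(24·26.346)) = 67.845313
iter 1: u=1.052217  f(a)=+1.498e+00  f'(a)=-8.661e-01  a ← 67.845313 − (+1.498e+00/-8.661e-01) = 69.574321
iter 2: u=1.026068  f(a)=+5.916e-02  f'(a)=-7.989e-01  a ← 69.574321 − (+5.916e-02/-7.989e-01) = 69.648368
iter 3: u=1.024977  f(a)=+1.007e-04  f'(a)=-7.962e-01  a ← 69.648368 − (+1.007e-04/-7.962e-01) = 69.648494
iter 4: u=1.024975  f(a)=+2.931e-10  f'(a)=-7.962e-01  a ← 69.648494 − (+2.931e-10/-7.962e-01) = 69.648494
iter 5: u=1.024975  f(a)=+2.842e-14  f'(a)=-7.962e-01  a ← 69.648494 − (+2.842e-14/-7.962e-01) = 69.648494
converged: |Δa| < 1e-12 after 5 iterations
sag = a·(cosh(S/(2a)) − 1) = 69.648494·(cosh(1.024975) − 1) = 39.902752
T_max/T_min = cosh(S/(2a)) = 1.572916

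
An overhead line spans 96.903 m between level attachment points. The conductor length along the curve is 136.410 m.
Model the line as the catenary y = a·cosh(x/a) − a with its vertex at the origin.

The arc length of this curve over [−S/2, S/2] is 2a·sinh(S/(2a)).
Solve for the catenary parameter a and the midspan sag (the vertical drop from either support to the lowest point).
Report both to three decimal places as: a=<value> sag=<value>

seed: a₀ = √(S³/(24(L−S))) = √(96.903³/(24·39.507)) = 30.978700
iter 1: u=1.564026  f(a)=+5.123e+00  f'(a)=-3.232e+00  a ← 30.978700 − (+5.123e+00/-3.232e+00) = 32.564085
iter 2: u=1.487881  f(a)=+4.196e-01  f'(a)=-2.722e+00  a ← 32.564085 − (+4.196e-01/-2.722e+00) = 32.718217
iter 3: u=1.480872  f(a)=+3.368e-03  f'(a)=-2.679e+00  a ← 32.718217 − (+3.368e-03/-2.679e+00) = 32.719475
iter 4: u=1.480815  f(a)=+2.210e-07  f'(a)=-2.678e+00  a ← 32.719475 − (+2.210e-07/-2.678e+00) = 32.719475
iter 5: u=1.480815  f(a)=+2.842e-14  f'(a)=-2.678e+00  a ← 32.719475 − (+2.842e-14/-2.678e+00) = 32.719475
converged: |Δa| < 1e-12 after 5 iterations
sag = a·(cosh(S/(2a)) − 1) = 32.719475·(cosh(1.480815) − 1) = 42.927641
T_max/T_min = cosh(S/(2a)) = 2.311991

a=32.719 sag=42.928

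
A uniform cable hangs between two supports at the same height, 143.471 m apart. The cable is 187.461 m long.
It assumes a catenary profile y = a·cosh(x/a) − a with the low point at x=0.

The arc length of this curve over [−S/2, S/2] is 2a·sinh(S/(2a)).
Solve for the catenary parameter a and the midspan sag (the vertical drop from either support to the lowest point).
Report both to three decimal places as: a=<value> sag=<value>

seed: a₀ = √(S³/(24(L−S))) = √(143.471³/(24·43.990)) = 52.888785
iter 1: u=1.356346  f(a)=+4.228e+00  f'(a)=-1.990e+00  a ← 52.888785 − (+4.228e+00/-1.990e+00) = 55.013165
iter 2: u=1.303970  f(a)=+2.681e-01  f'(a)=-1.745e+00  a ← 55.013165 − (+2.681e-01/-1.745e+00) = 55.166785
iter 3: u=1.300339  f(a)=+1.239e-03  f'(a)=-1.729e+00  a ← 55.166785 − (+1.239e-03/-1.729e+00) = 55.167502
iter 4: u=1.300322  f(a)=+2.675e-08  f'(a)=-1.729e+00  a ← 55.167502 − (+2.675e-08/-1.729e+00) = 55.167502
iter 5: u=1.300322  f(a)=+2.842e-14  f'(a)=-1.729e+00  a ← 55.167502 − (+2.842e-14/-1.729e+00) = 55.167502
converged: |Δa| < 1e-12 after 5 iterations
sag = a·(cosh(S/(2a)) − 1) = 55.167502·(cosh(1.300322) − 1) = 53.593060
T_max/T_min = cosh(S/(2a)) = 1.971461

a=55.168 sag=53.593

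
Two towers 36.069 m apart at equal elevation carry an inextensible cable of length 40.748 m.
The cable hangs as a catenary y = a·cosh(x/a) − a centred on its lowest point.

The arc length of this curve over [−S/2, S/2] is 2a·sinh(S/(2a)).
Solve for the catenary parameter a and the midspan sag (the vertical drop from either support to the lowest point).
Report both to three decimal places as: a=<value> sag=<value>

seed: a₀ = √(S³/(24(L−S))) = √(36.069³/(24·4.679)) = 20.441794
iter 1: u=0.882237  f(a)=+1.855e-01  f'(a)=-4.944e-01  a ← 20.441794 − (+1.855e-01/-4.944e-01) = 20.816987
iter 2: u=0.866336  f(a)=+5.230e-03  f'(a)=-4.669e-01  a ← 20.816987 − (+5.230e-03/-4.669e-01) = 20.828189
iter 3: u=0.865870  f(a)=+4.426e-06  f'(a)=-4.661e-01  a ← 20.828189 − (+4.426e-06/-4.661e-01) = 20.828199
iter 4: u=0.865869  f(a)=+3.162e-12  f'(a)=-4.661e-01  a ← 20.828199 − (+3.162e-12/-4.661e-01) = 20.828199
converged: |Δa| < 1e-12 after 4 iterations
sag = a·(cosh(S/(2a)) − 1) = 20.828199·(cosh(0.865869) − 1) = 8.307926
T_max/T_min = cosh(S/(2a)) = 1.398879

a=20.828 sag=8.308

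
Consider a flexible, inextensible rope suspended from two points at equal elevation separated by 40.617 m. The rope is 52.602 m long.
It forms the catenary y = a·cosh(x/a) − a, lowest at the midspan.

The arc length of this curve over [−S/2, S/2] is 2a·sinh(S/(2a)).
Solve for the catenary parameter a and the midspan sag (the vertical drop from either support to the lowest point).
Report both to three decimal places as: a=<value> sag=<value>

a=15.897 sag=14.835

seed: a₀ = √(S³/(24(L−S))) = √(40.617³/(24·11.985)) = 15.262902
iter 1: u=1.330579  f(a)=+1.107e+00  f'(a)=-1.867e+00  a ← 15.262902 − (+1.107e+00/-1.867e+00) = 15.855812
iter 2: u=1.280824  f(a)=+6.776e-02  f'(a)=-1.644e+00  a ← 15.855812 − (+6.776e-02/-1.644e+00) = 15.897016
iter 3: u=1.277504  f(a)=+2.906e-04  f'(a)=-1.630e+00  a ← 15.897016 − (+2.906e-04/-1.630e+00) = 15.897194
iter 4: u=1.277490  f(a)=+5.397e-09  f'(a)=-1.630e+00  a ← 15.897194 − (+5.397e-09/-1.630e+00) = 15.897194
iter 5: u=1.277490  f(a)=+7.105e-15  f'(a)=-1.630e+00  a ← 15.897194 − (+7.105e-15/-1.630e+00) = 15.897194
converged: |Δa| < 1e-12 after 5 iterations
sag = a·(cosh(S/(2a)) − 1) = 15.897194·(cosh(1.277490) − 1) = 14.834929
T_max/T_min = cosh(S/(2a)) = 1.933179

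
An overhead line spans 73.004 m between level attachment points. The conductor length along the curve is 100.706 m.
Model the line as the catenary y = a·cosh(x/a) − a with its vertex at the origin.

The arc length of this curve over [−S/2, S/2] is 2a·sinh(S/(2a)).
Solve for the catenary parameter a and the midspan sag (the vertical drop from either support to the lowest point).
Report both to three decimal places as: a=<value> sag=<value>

seed: a₀ = √(S³/(24(L−S))) = √(73.004³/(24·27.702)) = 24.191277
iter 1: u=1.508891  f(a)=+3.330e+00  f'(a)=-2.856e+00  a ← 24.191277 − (+3.330e+00/-2.856e+00) = 25.357278
iter 2: u=1.439508  f(a)=+2.559e-01  f'(a)=-2.432e+00  a ← 25.357278 − (+2.559e-01/-2.432e+00) = 25.462481
iter 3: u=1.433560  f(a)=+1.789e-03  f'(a)=-2.398e+00  a ← 25.462481 − (+1.789e-03/-2.398e+00) = 25.463227
iter 4: u=1.433518  f(a)=+8.881e-08  f'(a)=-2.398e+00  a ← 25.463227 − (+8.881e-08/-2.398e+00) = 25.463227
iter 5: u=1.433518  f(a)=-1.421e-14  f'(a)=-2.398e+00  a ← 25.463227 − (-1.421e-14/-2.398e+00) = 25.463227
converged: |Δa| < 1e-12 after 5 iterations
sag = a·(cosh(S/(2a)) − 1) = 25.463227·(cosh(1.433518) − 1) = 30.961950
T_max/T_min = cosh(S/(2a)) = 2.215948

a=25.463 sag=30.962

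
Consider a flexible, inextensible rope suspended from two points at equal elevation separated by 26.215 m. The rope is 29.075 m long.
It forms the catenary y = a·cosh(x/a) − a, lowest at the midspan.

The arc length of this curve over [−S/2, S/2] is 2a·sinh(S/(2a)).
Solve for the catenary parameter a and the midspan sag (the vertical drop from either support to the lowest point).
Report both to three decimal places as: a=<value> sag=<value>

seed: a₀ = √(S³/(24(L−S))) = √(26.215³/(24·2.860)) = 16.200789
iter 1: u=0.809066  f(a)=+9.508e-02  f'(a)=-3.767e-01  a ← 16.200789 − (+9.508e-02/-3.767e-01) = 16.453168
iter 2: u=0.796655  f(a)=+2.267e-03  f'(a)=-3.590e-01  a ← 16.453168 − (+2.267e-03/-3.590e-01) = 16.459484
iter 3: u=0.796349  f(a)=+1.359e-06  f'(a)=-3.585e-01  a ← 16.459484 − (+1.359e-06/-3.585e-01) = 16.459488
iter 4: u=0.796349  f(a)=+4.938e-13  f'(a)=-3.585e-01  a ← 16.459488 − (+4.938e-13/-3.585e-01) = 16.459488
converged: |Δa| < 1e-12 after 4 iterations
sag = a·(cosh(S/(2a)) − 1) = 16.459488·(cosh(0.796349) − 1) = 5.500786
T_max/T_min = cosh(S/(2a)) = 1.334202

a=16.459 sag=5.501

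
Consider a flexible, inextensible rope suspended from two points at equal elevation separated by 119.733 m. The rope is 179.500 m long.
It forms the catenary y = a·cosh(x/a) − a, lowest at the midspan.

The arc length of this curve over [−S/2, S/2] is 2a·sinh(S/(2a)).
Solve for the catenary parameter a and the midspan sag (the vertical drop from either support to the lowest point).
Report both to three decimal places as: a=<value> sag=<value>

a=36.933 sag=60.119

seed: a₀ = √(S³/(24(L−S))) = √(119.733³/(24·59.767)) = 34.592699
iter 1: u=1.730611  f(a)=+9.616e+00  f'(a)=-4.607e+00  a ← 34.592699 − (+9.616e+00/-4.607e+00) = 36.679686
iter 2: u=1.632143  f(a)=+9.389e-01  f'(a)=-3.748e+00  a ← 36.679686 − (+9.389e-01/-3.748e+00) = 36.930206
iter 3: u=1.621071  f(a)=+1.109e-02  f'(a)=-3.660e+00  a ← 36.930206 − (+1.109e-02/-3.660e+00) = 36.933237
iter 4: u=1.620938  f(a)=+1.588e-06  f'(a)=-3.659e+00  a ← 36.933237 − (+1.588e-06/-3.659e+00) = 36.933237
iter 5: u=1.620938  f(a)=+8.527e-14  f'(a)=-3.659e+00  a ← 36.933237 − (+8.527e-14/-3.659e+00) = 36.933237
converged: |Δa| < 1e-12 after 5 iterations
sag = a·(cosh(S/(2a)) − 1) = 36.933237·(cosh(1.620938) − 1) = 60.118947
T_max/T_min = cosh(S/(2a)) = 2.627774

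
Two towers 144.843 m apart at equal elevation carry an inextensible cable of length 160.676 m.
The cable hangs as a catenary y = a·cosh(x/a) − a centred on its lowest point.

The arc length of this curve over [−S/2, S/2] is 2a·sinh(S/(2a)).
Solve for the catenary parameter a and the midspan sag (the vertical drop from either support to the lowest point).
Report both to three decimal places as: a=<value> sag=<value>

a=90.856 sag=30.425

seed: a₀ = √(S³/(24(L−S))) = √(144.843³/(24·15.833)) = 89.425019
iter 1: u=0.809857  f(a)=+5.274e-01  f'(a)=-3.779e-01  a ← 89.425019 − (+5.274e-01/-3.779e-01) = 90.820694
iter 2: u=0.797412  f(a)=+1.260e-02  f'(a)=-3.600e-01  a ← 90.820694 − (+1.260e-02/-3.600e-01) = 90.855694
iter 3: u=0.797105  f(a)=+7.583e-06  f'(a)=-3.596e-01  a ← 90.855694 − (+7.583e-06/-3.596e-01) = 90.855715
iter 4: u=0.797105  f(a)=+2.757e-12  f'(a)=-3.596e-01  a ← 90.855715 − (+2.757e-12/-3.596e-01) = 90.855715
converged: |Δa| < 1e-12 after 4 iterations
sag = a·(cosh(S/(2a)) − 1) = 90.855715·(cosh(0.797105) − 1) = 30.424766
T_max/T_min = cosh(S/(2a)) = 1.334869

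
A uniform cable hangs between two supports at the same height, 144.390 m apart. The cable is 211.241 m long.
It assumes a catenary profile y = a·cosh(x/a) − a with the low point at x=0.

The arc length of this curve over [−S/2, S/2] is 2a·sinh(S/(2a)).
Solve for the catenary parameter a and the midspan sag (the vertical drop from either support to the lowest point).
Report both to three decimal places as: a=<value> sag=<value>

seed: a₀ = √(S³/(24(L−S))) = √(144.390³/(24·66.851)) = 43.315776
iter 1: u=1.666714  f(a)=+9.924e+00  f'(a)=-4.034e+00  a ← 43.315776 − (+9.924e+00/-4.034e+00) = 45.775990
iter 2: u=1.577137  f(a)=+9.083e-01  f'(a)=-3.326e+00  a ← 45.775990 − (+9.083e-01/-3.326e+00) = 46.049043
iter 3: u=1.567785  f(a)=+9.301e-03  f'(a)=-3.259e+00  a ← 46.049043 − (+9.301e-03/-3.259e+00) = 46.051897
iter 4: u=1.567688  f(a)=+9.973e-07  f'(a)=-3.258e+00  a ← 46.051897 − (+9.973e-07/-3.258e+00) = 46.051898
iter 5: u=1.567688  f(a)=+2.842e-14  f'(a)=-3.258e+00  a ← 46.051898 − (+2.842e-14/-3.258e+00) = 46.051898
converged: |Δa| < 1e-12 after 5 iterations
sag = a·(cosh(S/(2a)) − 1) = 46.051898·(cosh(1.567688) − 1) = 69.171656
T_max/T_min = cosh(S/(2a)) = 2.502037

a=46.052 sag=69.172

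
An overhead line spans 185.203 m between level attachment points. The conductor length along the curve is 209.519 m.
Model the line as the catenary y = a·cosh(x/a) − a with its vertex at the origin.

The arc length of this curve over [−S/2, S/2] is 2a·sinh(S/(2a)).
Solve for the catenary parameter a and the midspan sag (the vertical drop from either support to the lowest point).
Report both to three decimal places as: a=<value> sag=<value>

a=106.328 sag=42.938

seed: a₀ = √(S³/(24(L−S))) = √(185.203³/(24·24.316)) = 104.332674
iter 1: u=0.887560  f(a)=+9.759e-01  f'(a)=-5.039e-01  a ← 104.332674 − (+9.759e-01/-5.039e-01) = 106.269445
iter 2: u=0.871384  f(a)=+2.784e-02  f'(a)=-4.755e-01  a ← 106.269445 − (+2.784e-02/-4.755e-01) = 106.327987
iter 3: u=0.870904  f(a)=+2.412e-05  f'(a)=-4.747e-01  a ← 106.327987 − (+2.412e-05/-4.747e-01) = 106.328038
iter 4: u=0.870904  f(a)=+1.810e-11  f'(a)=-4.747e-01  a ← 106.328038 − (+1.810e-11/-4.747e-01) = 106.328038
converged: |Δa| < 1e-12 after 4 iterations
sag = a·(cosh(S/(2a)) − 1) = 106.328038·(cosh(0.870904) − 1) = 42.937512
T_max/T_min = cosh(S/(2a)) = 1.403821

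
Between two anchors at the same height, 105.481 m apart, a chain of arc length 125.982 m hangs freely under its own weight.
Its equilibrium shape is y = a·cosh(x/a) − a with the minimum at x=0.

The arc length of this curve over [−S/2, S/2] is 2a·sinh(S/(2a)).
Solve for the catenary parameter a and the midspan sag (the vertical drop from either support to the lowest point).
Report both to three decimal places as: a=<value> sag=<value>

seed: a₀ = √(S³/(24(L−S))) = √(105.481³/(24·20.501)) = 48.839163
iter 1: u=1.079881  f(a)=+1.229e+00  f'(a)=-9.416e-01  a ← 48.839163 − (+1.229e+00/-9.416e-01) = 50.144483
iter 2: u=1.051771  f(a)=+5.100e-02  f'(a)=-8.649e-01  a ← 50.144483 − (+5.100e-02/-8.649e-01) = 50.203446
iter 3: u=1.050535  f(a)=+9.622e-05  f'(a)=-8.617e-01  a ← 50.203446 − (+9.622e-05/-8.617e-01) = 50.203558
iter 4: u=1.050533  f(a)=+3.439e-10  f'(a)=-8.617e-01  a ← 50.203558 − (+3.439e-10/-8.617e-01) = 50.203558
iter 5: u=1.050533  f(a)=-2.842e-14  f'(a)=-8.617e-01  a ← 50.203558 − (-2.842e-14/-8.617e-01) = 50.203558
converged: |Δa| < 1e-12 after 5 iterations
sag = a·(cosh(S/(2a)) − 1) = 50.203558·(cosh(1.050533) − 1) = 30.346199
T_max/T_min = cosh(S/(2a)) = 1.604463

a=50.204 sag=30.346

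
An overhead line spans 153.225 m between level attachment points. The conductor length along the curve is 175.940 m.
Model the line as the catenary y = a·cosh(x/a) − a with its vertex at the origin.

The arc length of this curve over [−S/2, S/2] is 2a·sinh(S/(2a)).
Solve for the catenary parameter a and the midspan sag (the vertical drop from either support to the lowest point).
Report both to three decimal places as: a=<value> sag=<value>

seed: a₀ = √(S³/(24(L−S))) = √(153.225³/(24·22.715)) = 81.232993
iter 1: u=0.943120  f(a)=+1.032e+00  f'(a)=-6.106e-01  a ← 81.232993 − (+1.032e+00/-6.106e-01) = 82.922925
iter 2: u=0.923900  f(a)=+3.308e-02  f'(a)=-5.720e-01  a ← 82.922925 − (+3.308e-02/-5.720e-01) = 82.980754
iter 3: u=0.923256  f(a)=+3.649e-05  f'(a)=-5.708e-01  a ← 82.980754 − (+3.649e-05/-5.708e-01) = 82.980818
iter 4: u=0.923256  f(a)=+4.451e-11  f'(a)=-5.708e-01  a ← 82.980818 − (+4.451e-11/-5.708e-01) = 82.980818
converged: |Δa| < 1e-12 after 4 iterations
sag = a·(cosh(S/(2a)) − 1) = 82.980818·(cosh(0.923256) − 1) = 37.951134
T_max/T_min = cosh(S/(2a)) = 1.457348

a=82.981 sag=37.951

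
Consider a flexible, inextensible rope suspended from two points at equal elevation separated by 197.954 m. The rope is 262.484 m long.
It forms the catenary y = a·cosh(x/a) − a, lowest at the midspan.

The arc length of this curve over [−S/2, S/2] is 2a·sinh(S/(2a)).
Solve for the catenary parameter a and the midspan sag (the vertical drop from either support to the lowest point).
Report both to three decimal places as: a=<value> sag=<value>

a=74.001 sag=76.666

seed: a₀ = √(S³/(24(L−S))) = √(197.954³/(24·64.530)) = 70.771756
iter 1: u=1.398538  f(a)=+6.613e+00  f'(a)=-2.206e+00  a ← 70.771756 − (+6.613e+00/-2.206e+00) = 73.769203
iter 2: u=1.341712  f(a)=+4.433e-01  f'(a)=-1.919e+00  a ← 73.769203 − (+4.433e-01/-1.919e+00) = 74.000175
iter 3: u=1.337524  f(a)=+2.309e-03  f'(a)=-1.899e+00  a ← 74.000175 − (+2.309e-03/-1.899e+00) = 74.001391
iter 4: u=1.337502  f(a)=+6.336e-08  f'(a)=-1.899e+00  a ← 74.001391 − (+6.336e-08/-1.899e+00) = 74.001391
iter 5: u=1.337502  f(a)=-5.684e-14  f'(a)=-1.899e+00  a ← 74.001391 − (-5.684e-14/-1.899e+00) = 74.001391
converged: |Δa| < 1e-12 after 5 iterations
sag = a·(cosh(S/(2a)) − 1) = 74.001391·(cosh(1.337502) − 1) = 76.666019
T_max/T_min = cosh(S/(2a)) = 2.036008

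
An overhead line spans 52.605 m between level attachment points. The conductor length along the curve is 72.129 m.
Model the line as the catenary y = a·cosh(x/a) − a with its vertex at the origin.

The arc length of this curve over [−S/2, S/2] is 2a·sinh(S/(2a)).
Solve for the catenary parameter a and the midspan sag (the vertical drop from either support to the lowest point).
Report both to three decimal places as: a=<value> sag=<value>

a=18.534 sag=22.014

seed: a₀ = √(S³/(24(L−S))) = √(52.605³/(24·19.524)) = 17.625868
iter 1: u=1.492267  f(a)=+2.293e+00  f'(a)=-2.750e+00  a ← 17.625868 − (+2.293e+00/-2.750e+00) = 18.459717
iter 2: u=1.424859  f(a)=+1.727e-01  f'(a)=-2.350e+00  a ← 18.459717 − (+1.727e-01/-2.350e+00) = 18.533238
iter 3: u=1.419207  f(a)=+1.157e-03  f'(a)=-2.318e+00  a ← 18.533238 − (+1.157e-03/-2.318e+00) = 18.533737
iter 4: u=1.419169  f(a)=+5.269e-08  f'(a)=-2.318e+00  a ← 18.533737 − (+5.269e-08/-2.318e+00) = 18.533737
iter 5: u=1.419169  f(a)=+0.000e+00  f'(a)=-2.318e+00  a ← 18.533737 − (+0.000e+00/-2.318e+00) = 18.533737
converged: |Δa| < 1e-12 after 5 iterations
sag = a·(cosh(S/(2a)) − 1) = 18.533737·(cosh(1.419169) − 1) = 22.014352
T_max/T_min = cosh(S/(2a)) = 2.187799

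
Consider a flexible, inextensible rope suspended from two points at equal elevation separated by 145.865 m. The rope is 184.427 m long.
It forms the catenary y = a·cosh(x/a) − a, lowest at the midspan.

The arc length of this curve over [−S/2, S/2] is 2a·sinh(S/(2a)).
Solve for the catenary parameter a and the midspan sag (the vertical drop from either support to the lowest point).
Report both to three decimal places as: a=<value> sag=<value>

a=60.078 sag=49.980

seed: a₀ = √(S³/(24(L−S))) = √(145.865³/(24·38.562)) = 57.908358
iter 1: u=1.259447  f(a)=+3.176e+00  f'(a)=-1.555e+00  a ← 57.908358 − (+3.176e+00/-1.555e+00) = 59.950554
iter 2: u=1.216544  f(a)=+1.758e-01  f'(a)=-1.388e+00  a ← 59.950554 − (+1.758e-01/-1.388e+00) = 60.077223
iter 3: u=1.213979  f(a)=+6.079e-04  f'(a)=-1.378e+00  a ← 60.077223 − (+6.079e-04/-1.378e+00) = 60.077664
iter 4: u=1.213970  f(a)=+7.328e-09  f'(a)=-1.378e+00  a ← 60.077664 − (+7.328e-09/-1.378e+00) = 60.077664
iter 5: u=1.213970  f(a)=+0.000e+00  f'(a)=-1.378e+00  a ← 60.077664 − (+0.000e+00/-1.378e+00) = 60.077664
converged: |Δa| < 1e-12 after 5 iterations
sag = a·(cosh(S/(2a)) − 1) = 60.077664·(cosh(1.213970) − 1) = 49.979845
T_max/T_min = cosh(S/(2a)) = 1.831921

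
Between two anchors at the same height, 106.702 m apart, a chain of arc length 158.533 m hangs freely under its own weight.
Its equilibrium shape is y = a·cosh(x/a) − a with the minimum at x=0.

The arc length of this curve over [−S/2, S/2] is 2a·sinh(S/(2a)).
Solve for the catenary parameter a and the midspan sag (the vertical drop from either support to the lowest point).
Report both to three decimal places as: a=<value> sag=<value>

a=33.313 sag=52.669

seed: a₀ = √(S³/(24(L−S))) = √(106.702³/(24·51.831)) = 31.250605
iter 1: u=1.707199  f(a)=+8.099e+00  f'(a)=-4.390e+00  a ← 31.250605 − (+8.099e+00/-4.390e+00) = 33.095433
iter 2: u=1.612035  f(a)=+7.726e-01  f'(a)=-3.589e+00  a ← 33.095433 − (+7.726e-01/-3.589e+00) = 33.310686
iter 3: u=1.601618  f(a)=+8.667e-03  f'(a)=-3.509e+00  a ← 33.310686 − (+8.667e-03/-3.509e+00) = 33.313156
iter 4: u=1.601499  f(a)=+1.118e-06  f'(a)=-3.508e+00  a ← 33.313156 − (+1.118e-06/-3.508e+00) = 33.313156
iter 5: u=1.601499  f(a)=+2.842e-14  f'(a)=-3.508e+00  a ← 33.313156 − (+2.842e-14/-3.508e+00) = 33.313156
converged: |Δa| < 1e-12 after 5 iterations
sag = a·(cosh(S/(2a)) − 1) = 33.313156·(cosh(1.601499) − 1) = 52.669077
T_max/T_min = cosh(S/(2a)) = 2.581029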